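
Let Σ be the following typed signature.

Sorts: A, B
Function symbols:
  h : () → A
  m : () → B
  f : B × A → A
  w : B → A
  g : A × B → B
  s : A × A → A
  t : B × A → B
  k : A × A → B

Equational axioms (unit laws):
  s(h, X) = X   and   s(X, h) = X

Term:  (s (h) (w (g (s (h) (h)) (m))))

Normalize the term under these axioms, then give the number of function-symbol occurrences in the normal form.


1. (s (h) (w (g (s (h) (h)) (m))))  →  (w (g (s (h) (h)) (m)))
2. (w (g (s (h) (h)) (m)))  →  (w (g (h) (m)))
normal form: (w (g (h) (m)))

size = 4


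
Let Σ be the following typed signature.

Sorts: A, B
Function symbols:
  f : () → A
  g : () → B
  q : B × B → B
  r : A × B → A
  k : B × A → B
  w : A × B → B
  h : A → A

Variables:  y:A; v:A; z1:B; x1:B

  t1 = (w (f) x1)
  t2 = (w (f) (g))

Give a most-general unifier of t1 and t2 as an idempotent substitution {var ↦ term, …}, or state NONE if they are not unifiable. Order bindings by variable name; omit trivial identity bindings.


{x1 ↦ (g)}


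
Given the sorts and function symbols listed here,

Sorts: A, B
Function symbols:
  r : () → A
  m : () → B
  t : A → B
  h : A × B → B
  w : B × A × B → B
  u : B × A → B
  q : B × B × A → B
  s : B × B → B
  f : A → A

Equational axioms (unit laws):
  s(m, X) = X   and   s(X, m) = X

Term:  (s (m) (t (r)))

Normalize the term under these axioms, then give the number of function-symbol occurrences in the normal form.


size = 2

1. (s (m) (t (r)))  →  (t (r))
normal form: (t (r))


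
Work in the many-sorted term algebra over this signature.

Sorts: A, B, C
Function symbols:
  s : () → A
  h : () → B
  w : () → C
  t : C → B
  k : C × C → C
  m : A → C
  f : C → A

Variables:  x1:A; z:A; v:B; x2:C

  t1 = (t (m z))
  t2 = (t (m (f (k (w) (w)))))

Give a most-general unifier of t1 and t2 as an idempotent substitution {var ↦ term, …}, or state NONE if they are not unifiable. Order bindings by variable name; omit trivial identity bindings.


{z ↦ (f (k (w) (w)))}


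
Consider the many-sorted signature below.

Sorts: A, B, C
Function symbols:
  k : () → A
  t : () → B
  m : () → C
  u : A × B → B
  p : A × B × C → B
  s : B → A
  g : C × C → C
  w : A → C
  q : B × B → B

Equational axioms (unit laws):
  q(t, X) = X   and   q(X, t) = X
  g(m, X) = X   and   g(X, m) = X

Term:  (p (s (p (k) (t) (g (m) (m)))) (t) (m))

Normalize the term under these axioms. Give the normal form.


1. (p (s (p (k) (t) (g (m) (m)))) (t) (m))  →  (p (s (p (k) (t) (m))) (t) (m))

normal form = (p (s (p (k) (t) (m))) (t) (m))


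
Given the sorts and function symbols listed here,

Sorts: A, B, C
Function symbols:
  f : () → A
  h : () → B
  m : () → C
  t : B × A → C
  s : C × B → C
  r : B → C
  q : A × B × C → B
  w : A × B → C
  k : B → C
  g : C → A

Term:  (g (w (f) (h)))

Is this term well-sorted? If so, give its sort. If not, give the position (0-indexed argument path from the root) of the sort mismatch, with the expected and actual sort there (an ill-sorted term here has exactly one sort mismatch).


well-sorted; sort = A

    (f) : A
    (h) : B
  (w (f) (h)) : C
(g (w (f) (h))) : A


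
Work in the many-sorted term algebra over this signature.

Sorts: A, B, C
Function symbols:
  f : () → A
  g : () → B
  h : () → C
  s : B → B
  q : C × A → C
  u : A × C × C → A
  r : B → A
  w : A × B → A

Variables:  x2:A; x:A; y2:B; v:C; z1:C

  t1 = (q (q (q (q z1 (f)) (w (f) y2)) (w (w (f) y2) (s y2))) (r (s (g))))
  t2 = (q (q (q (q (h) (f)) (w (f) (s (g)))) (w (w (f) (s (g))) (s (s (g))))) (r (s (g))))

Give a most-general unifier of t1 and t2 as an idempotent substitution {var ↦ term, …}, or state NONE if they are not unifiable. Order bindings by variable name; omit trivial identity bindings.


{y2 ↦ (s (g)), z1 ↦ (h)}


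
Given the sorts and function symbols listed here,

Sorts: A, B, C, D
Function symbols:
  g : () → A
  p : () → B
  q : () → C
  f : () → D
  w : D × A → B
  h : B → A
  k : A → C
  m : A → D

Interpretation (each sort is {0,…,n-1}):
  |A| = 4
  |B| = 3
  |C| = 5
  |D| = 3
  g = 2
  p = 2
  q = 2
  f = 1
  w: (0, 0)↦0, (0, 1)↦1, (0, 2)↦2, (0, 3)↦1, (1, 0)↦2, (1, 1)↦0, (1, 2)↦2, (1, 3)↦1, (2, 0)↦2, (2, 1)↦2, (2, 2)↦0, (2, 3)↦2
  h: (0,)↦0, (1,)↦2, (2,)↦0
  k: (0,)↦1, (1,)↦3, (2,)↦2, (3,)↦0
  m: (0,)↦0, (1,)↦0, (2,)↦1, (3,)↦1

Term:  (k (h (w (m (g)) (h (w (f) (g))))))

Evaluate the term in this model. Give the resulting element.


  g = 2
  (m (g)) = m(2,) = 1
  f = 1
  g = 2
  (w (f) (g)) = w(1, 2) = 2
  (h (w (f) (g))) = h(2,) = 0
  (w (m (g)) (h (w (f) (g)))) = w(1, 0) = 2
  (h (w (m (g)) (h (w (f) (g))))) = h(2,) = 0
  (k (h (w (m (g)) (h (w (f) (g)))))) = k(0,) = 1

value = 1


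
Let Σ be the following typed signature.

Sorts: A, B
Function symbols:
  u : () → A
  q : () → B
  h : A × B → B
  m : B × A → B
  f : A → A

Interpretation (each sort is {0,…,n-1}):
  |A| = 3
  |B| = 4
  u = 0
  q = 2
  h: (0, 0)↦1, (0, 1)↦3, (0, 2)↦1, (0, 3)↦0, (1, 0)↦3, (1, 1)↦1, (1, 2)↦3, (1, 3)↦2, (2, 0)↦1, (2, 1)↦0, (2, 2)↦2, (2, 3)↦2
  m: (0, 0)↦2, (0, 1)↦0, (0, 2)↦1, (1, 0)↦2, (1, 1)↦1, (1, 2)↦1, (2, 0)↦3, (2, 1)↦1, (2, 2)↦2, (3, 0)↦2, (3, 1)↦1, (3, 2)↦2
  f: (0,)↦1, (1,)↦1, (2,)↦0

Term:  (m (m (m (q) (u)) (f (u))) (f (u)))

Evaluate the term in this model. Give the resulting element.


value = 1

  q = 2
  u = 0
  (m (q) (u)) = m(2, 0) = 3
  u = 0
  (f (u)) = f(0,) = 1
  (m (m (q) (u)) (f (u))) = m(3, 1) = 1
  u = 0
  (f (u)) = f(0,) = 1
  (m (m (m (q) (u)) (f (u))) (f (u))) = m(1, 1) = 1


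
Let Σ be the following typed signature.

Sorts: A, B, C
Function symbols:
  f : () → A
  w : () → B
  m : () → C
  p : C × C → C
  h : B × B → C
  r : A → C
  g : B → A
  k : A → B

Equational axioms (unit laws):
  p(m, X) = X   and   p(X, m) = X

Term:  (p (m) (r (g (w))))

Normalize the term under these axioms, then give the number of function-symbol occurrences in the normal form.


1. (p (m) (r (g (w))))  →  (r (g (w)))
normal form: (r (g (w)))

size = 3


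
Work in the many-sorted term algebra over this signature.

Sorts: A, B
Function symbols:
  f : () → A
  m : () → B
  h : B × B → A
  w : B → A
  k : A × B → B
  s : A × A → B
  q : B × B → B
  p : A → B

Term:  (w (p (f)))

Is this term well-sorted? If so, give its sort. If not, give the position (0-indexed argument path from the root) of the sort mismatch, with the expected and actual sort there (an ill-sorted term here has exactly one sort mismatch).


well-sorted; sort = A

    (f) : A
  (p (f)) : B
(w (p (f))) : A


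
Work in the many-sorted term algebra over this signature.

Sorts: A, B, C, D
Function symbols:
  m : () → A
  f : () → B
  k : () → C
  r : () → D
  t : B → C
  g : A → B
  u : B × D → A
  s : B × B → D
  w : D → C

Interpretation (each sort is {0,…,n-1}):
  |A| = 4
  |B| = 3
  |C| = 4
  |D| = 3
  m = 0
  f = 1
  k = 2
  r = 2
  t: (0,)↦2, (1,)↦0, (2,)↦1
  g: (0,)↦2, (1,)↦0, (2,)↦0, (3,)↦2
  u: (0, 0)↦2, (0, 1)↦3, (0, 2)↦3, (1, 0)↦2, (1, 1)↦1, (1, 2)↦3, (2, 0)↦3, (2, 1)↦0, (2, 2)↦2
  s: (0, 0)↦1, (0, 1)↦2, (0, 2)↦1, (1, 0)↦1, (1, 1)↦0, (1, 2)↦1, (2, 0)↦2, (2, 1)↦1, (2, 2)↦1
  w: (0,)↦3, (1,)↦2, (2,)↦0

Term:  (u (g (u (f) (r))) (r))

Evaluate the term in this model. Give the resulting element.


value = 2

  f = 1
  r = 2
  (u (f) (r)) = u(1, 2) = 3
  (g (u (f) (r))) = g(3,) = 2
  r = 2
  (u (g (u (f) (r))) (r)) = u(2, 2) = 2


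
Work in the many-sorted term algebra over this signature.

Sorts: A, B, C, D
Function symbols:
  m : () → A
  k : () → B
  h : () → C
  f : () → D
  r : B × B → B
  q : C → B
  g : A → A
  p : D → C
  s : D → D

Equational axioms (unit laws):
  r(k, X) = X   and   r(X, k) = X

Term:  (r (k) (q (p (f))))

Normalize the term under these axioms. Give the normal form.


normal form = (q (p (f)))

1. (r (k) (q (p (f))))  →  (q (p (f)))


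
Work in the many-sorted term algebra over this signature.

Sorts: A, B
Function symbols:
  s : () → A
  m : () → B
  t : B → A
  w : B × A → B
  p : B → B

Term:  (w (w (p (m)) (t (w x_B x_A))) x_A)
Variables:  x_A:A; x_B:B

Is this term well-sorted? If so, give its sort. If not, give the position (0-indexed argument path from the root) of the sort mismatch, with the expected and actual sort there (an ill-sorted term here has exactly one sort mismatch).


well-sorted; sort = B

      (m) : B
    (p (m)) : B
        x_B : B
        x_A : A
      (w x_B x_A) : B
    (t (w x_B x_A)) : A
  (w (p (m)) (t (w x_B x_A))) : B
  x_A : A
(w (w (p (m)) (t (w x_B x_A))) x_A) : B


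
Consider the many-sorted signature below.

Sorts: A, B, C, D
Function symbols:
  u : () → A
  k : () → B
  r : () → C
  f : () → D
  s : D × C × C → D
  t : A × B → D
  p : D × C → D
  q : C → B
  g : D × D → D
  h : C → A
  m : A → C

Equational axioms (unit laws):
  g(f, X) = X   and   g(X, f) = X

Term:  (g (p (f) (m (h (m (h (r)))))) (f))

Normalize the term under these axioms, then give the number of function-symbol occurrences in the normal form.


size = 7

1. (g (p (f) (m (h (m (h (r)))))) (f))  →  (p (f) (m (h (m (h (r))))))
normal form: (p (f) (m (h (m (h (r))))))


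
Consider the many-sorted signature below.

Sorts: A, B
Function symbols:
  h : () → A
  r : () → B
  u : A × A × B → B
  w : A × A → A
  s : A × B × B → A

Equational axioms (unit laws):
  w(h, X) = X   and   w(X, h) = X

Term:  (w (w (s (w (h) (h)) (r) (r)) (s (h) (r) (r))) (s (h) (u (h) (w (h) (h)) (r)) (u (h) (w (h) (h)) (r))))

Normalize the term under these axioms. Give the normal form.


1. (w (w (s (w (h) (h)) (r) (r)) (s (h) (r) (r))) (s (h) (u (h) (w (h) (h)) (r)) (u (h) (w (h) (h)) (r))))  →  (w (w (s (h) (r) (r)) (s (h) (r) (r))) (s (h) (u (h) (w (h) (h)) (r)) (u (h) (w (h) (h)) (r))))
2. (w (w (s (h) (r) (r)) (s (h) (r) (r))) (s (h) (u (h) (w (h) (h)) (r)) (u (h) (w (h) (h)) (r))))  →  (w (w (s (h) (r) (r)) (s (h) (r) (r))) (s (h) (u (h) (h) (r)) (u (h) (w (h) (h)) (r))))
3. (w (w (s (h) (r) (r)) (s (h) (r) (r))) (s (h) (u (h) (h) (r)) (u (h) (w (h) (h)) (r))))  →  (w (w (s (h) (r) (r)) (s (h) (r) (r))) (s (h) (u (h) (h) (r)) (u (h) (h) (r))))

normal form = (w (w (s (h) (r) (r)) (s (h) (r) (r))) (s (h) (u (h) (h) (r)) (u (h) (h) (r))))


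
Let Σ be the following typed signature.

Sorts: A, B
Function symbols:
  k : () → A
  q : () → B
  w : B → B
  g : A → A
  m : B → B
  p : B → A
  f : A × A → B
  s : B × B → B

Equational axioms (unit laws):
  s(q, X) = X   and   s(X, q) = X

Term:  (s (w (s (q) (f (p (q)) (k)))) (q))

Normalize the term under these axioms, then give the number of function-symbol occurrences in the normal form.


1. (s (w (s (q) (f (p (q)) (k)))) (q))  →  (w (s (q) (f (p (q)) (k))))
2. (w (s (q) (f (p (q)) (k))))  →  (w (f (p (q)) (k)))
normal form: (w (f (p (q)) (k)))

size = 5


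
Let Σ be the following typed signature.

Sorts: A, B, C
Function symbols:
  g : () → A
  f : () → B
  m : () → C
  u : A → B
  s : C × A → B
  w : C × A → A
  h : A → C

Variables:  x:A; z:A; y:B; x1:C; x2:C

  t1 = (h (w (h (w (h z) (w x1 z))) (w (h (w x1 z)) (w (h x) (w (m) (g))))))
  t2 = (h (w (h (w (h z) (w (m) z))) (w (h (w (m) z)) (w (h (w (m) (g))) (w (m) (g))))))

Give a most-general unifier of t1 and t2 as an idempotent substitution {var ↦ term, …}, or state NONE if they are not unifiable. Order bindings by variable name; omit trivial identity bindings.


{x ↦ (w (m) (g)), x1 ↦ (m)}


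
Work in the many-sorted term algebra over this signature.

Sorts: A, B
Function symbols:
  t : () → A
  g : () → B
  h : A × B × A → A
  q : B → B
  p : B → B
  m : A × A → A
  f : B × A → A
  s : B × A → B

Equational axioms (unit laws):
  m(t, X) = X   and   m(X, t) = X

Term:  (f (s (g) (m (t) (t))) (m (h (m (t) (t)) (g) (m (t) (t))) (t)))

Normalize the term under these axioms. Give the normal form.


1. (f (s (g) (m (t) (t))) (m (h (m (t) (t)) (g) (m (t) (t))) (t)))  →  (f (s (g) (t)) (m (h (m (t) (t)) (g) (m (t) (t))) (t)))
2. (f (s (g) (t)) (m (h (m (t) (t)) (g) (m (t) (t))) (t)))  →  (f (s (g) (t)) (h (m (t) (t)) (g) (m (t) (t))))
3. (f (s (g) (t)) (h (m (t) (t)) (g) (m (t) (t))))  →  (f (s (g) (t)) (h (t) (g) (m (t) (t))))
4. (f (s (g) (t)) (h (t) (g) (m (t) (t))))  →  (f (s (g) (t)) (h (t) (g) (t)))

normal form = (f (s (g) (t)) (h (t) (g) (t)))


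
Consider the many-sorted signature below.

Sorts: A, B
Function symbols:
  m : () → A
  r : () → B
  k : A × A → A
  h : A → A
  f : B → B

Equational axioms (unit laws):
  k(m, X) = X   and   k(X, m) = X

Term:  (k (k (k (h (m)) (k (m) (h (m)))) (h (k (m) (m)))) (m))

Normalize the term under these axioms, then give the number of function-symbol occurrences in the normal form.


1. (k (k (k (h (m)) (k (m) (h (m)))) (h (k (m) (m)))) (m))  →  (k (k (h (m)) (k (m) (h (m)))) (h (k (m) (m))))
2. (k (k (h (m)) (k (m) (h (m)))) (h (k (m) (m))))  →  (k (k (h (m)) (h (m))) (h (k (m) (m))))
3. (k (k (h (m)) (h (m))) (h (k (m) (m))))  →  (k (k (h (m)) (h (m))) (h (m)))
normal form: (k (k (h (m)) (h (m))) (h (m)))

size = 8


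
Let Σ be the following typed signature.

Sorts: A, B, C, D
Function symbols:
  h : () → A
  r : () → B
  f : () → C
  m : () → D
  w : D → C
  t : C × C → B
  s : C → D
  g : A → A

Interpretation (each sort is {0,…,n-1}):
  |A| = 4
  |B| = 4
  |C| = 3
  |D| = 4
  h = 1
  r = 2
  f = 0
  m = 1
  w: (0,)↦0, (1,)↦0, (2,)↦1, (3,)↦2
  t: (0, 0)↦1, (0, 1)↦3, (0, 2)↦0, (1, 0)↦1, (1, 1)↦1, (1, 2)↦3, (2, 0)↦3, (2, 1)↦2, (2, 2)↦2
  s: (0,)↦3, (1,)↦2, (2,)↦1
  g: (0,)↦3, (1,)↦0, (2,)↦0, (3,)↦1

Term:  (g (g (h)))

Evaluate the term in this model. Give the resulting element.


  h = 1
  (g (h)) = g(1,) = 0
  (g (g (h))) = g(0,) = 3

value = 3


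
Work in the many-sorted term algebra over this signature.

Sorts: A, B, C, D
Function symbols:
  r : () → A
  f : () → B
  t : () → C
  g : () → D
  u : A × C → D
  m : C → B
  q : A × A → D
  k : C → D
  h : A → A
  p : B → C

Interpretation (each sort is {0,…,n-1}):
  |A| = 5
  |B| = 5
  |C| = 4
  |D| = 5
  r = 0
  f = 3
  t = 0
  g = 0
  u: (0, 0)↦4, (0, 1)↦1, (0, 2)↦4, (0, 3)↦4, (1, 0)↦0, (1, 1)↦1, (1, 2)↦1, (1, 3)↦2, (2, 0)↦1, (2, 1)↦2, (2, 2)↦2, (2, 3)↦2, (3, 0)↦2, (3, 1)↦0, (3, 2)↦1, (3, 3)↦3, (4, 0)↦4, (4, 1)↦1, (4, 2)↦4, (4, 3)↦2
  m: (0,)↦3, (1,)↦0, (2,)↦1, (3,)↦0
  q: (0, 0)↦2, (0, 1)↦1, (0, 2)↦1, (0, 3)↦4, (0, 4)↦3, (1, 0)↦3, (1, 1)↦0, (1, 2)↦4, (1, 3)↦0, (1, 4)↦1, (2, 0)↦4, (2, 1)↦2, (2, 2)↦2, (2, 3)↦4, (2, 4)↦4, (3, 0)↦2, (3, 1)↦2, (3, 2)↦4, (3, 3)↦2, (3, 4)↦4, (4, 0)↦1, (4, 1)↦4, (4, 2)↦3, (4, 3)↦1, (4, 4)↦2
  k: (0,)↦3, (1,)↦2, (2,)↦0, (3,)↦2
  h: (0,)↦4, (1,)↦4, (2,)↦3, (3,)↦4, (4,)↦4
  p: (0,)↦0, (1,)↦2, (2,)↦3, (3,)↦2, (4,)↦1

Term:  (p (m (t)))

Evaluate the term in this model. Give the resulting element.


  t = 0
  (m (t)) = m(0,) = 3
  (p (m (t))) = p(3,) = 2

value = 2


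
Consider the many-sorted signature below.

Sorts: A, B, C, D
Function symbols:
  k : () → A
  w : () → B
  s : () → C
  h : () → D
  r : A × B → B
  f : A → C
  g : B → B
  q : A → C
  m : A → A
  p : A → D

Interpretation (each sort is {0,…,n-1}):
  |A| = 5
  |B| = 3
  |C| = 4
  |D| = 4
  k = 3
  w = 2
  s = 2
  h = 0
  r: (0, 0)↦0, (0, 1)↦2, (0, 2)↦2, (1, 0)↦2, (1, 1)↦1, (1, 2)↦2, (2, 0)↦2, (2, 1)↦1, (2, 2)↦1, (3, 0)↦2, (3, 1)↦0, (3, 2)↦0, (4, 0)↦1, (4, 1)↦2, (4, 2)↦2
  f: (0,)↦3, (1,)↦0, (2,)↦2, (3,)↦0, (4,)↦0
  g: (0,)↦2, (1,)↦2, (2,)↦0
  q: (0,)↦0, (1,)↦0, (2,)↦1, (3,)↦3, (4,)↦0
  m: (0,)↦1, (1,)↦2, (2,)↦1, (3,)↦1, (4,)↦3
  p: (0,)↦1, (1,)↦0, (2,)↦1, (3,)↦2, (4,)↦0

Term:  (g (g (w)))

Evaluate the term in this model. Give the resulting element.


  w = 2
  (g (w)) = g(2,) = 0
  (g (g (w))) = g(0,) = 2

value = 2


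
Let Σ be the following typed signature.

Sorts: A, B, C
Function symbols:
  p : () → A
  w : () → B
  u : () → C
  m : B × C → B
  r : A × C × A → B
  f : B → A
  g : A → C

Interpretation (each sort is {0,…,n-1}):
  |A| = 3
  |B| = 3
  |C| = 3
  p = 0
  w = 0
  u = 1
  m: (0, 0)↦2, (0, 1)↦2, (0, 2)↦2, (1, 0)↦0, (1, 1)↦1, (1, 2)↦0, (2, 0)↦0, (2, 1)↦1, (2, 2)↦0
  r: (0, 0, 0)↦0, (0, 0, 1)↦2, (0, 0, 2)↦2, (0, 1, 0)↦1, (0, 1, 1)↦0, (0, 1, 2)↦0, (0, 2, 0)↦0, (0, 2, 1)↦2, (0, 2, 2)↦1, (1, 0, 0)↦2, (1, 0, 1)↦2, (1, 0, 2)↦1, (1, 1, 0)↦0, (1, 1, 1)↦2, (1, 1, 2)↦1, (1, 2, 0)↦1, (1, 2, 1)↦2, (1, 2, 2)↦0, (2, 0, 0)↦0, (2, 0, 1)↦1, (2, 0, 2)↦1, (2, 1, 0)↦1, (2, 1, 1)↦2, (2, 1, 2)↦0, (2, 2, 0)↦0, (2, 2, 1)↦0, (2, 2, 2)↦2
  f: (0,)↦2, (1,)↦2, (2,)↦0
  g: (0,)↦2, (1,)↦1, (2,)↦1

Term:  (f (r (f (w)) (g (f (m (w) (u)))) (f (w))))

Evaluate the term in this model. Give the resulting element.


value = 0

  w = 0
  (f (w)) = f(0,) = 2
  w = 0
  u = 1
  (m (w) (u)) = m(0, 1) = 2
  (f (m (w) (u))) = f(2,) = 0
  (g (f (m (w) (u)))) = g(0,) = 2
  w = 0
  (f (w)) = f(0,) = 2
  (r (f (w)) (g (f (m (w) (u)))) (f (w))) = r(2, 2, 2) = 2
  (f (r (f (w)) (g (f (m (w) (u)))) (f (w)))) = f(2,) = 0


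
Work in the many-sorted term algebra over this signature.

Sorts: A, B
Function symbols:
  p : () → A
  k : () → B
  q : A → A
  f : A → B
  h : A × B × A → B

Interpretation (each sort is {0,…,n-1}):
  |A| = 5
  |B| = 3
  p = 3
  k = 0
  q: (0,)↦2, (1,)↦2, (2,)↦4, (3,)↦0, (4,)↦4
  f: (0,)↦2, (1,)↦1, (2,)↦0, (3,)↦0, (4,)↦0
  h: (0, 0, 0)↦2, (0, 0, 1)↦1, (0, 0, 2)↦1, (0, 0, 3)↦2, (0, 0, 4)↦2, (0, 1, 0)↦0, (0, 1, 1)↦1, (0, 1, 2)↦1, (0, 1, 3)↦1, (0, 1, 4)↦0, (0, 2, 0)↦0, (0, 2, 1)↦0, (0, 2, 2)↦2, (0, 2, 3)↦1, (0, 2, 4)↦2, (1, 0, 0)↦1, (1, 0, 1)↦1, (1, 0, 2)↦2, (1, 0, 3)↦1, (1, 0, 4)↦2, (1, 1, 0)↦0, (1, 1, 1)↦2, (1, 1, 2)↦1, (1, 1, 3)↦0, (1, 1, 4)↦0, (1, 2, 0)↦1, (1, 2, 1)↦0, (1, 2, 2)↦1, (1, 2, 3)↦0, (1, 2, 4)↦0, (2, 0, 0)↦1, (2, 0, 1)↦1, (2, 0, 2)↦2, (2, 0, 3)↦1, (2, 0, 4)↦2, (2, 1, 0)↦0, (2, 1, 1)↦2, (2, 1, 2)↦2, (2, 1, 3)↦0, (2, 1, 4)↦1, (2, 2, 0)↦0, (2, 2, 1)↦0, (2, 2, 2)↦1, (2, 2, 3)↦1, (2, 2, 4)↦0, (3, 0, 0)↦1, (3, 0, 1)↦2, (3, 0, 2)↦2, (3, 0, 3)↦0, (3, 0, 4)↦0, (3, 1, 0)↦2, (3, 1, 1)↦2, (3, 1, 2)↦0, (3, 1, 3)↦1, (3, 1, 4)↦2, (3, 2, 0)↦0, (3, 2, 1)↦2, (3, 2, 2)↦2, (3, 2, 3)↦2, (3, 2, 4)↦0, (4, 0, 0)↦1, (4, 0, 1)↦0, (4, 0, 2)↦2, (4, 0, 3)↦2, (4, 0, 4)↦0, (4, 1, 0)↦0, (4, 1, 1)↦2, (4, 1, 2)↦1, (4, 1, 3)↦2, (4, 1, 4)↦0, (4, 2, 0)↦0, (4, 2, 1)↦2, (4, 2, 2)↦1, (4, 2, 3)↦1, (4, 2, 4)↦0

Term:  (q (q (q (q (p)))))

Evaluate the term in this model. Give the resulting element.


  p = 3
  (q (p)) = q(3,) = 0
  (q (q (p))) = q(0,) = 2
  (q (q (q (p)))) = q(2,) = 4
  (q (q (q (q (p))))) = q(4,) = 4

value = 4


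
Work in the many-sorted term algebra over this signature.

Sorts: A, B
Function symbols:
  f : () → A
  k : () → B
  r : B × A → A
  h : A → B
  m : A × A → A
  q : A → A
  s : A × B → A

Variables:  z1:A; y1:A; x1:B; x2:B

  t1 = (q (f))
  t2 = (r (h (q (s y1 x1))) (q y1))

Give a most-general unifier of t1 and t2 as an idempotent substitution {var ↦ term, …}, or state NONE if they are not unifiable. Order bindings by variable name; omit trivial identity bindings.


head clash or occurs-check failure — not unifiable

NONE (not unifiable)


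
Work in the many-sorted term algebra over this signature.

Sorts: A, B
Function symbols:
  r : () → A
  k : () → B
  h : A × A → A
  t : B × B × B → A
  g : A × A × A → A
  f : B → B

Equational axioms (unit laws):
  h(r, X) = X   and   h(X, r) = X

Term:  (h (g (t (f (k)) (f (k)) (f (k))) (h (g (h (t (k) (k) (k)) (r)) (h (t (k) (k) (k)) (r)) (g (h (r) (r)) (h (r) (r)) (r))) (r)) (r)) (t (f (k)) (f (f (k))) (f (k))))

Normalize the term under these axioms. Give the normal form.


1. (h (g (t (f (k)) (f (k)) (f (k))) (h (g (h (t (k) (k) (k)) (r)) (h (t (k) (k) (k)) (r)) (g (h (r) (r)) (h (r) (r)) (r))) (r)) (r)) (t (f (k)) (f (f (k))) (f (k))))  →  (h (g (t (f (k)) (f (k)) (f (k))) (g (h (t (k) (k) (k)) (r)) (h (t (k) (k) (k)) (r)) (g (h (r) (r)) (h (r) (r)) (r))) (r)) (t (f (k)) (f (f (k))) (f (k))))
2. (h (g (t (f (k)) (f (k)) (f (k))) (g (h (t (k) (k) (k)) (r)) (h (t (k) (k) (k)) (r)) (g (h (r) (r)) (h (r) (r)) (r))) (r)) (t (f (k)) (f (f (k))) (f (k))))  →  (h (g (t (f (k)) (f (k)) (f (k))) (g (t (k) (k) (k)) (h (t (k) (k) (k)) (r)) (g (h (r) (r)) (h (r) (r)) (r))) (r)) (t (f (k)) (f (f (k))) (f (k))))
3. (h (g (t (f (k)) (f (k)) (f (k))) (g (t (k) (k) (k)) (h (t (k) (k) (k)) (r)) (g (h (r) (r)) (h (r) (r)) (r))) (r)) (t (f (k)) (f (f (k))) (f (k))))  →  (h (g (t (f (k)) (f (k)) (f (k))) (g (t (k) (k) (k)) (t (k) (k) (k)) (g (h (r) (r)) (h (r) (r)) (r))) (r)) (t (f (k)) (f (f (k))) (f (k))))
4. (h (g (t (f (k)) (f (k)) (f (k))) (g (t (k) (k) (k)) (t (k) (k) (k)) (g (h (r) (r)) (h (r) (r)) (r))) (r)) (t (f (k)) (f (f (k))) (f (k))))  →  (h (g (t (f (k)) (f (k)) (f (k))) (g (t (k) (k) (k)) (t (k) (k) (k)) (g (r) (h (r) (r)) (r))) (r)) (t (f (k)) (f (f (k))) (f (k))))
5. (h (g (t (f (k)) (f (k)) (f (k))) (g (t (k) (k) (k)) (t (k) (k) (k)) (g (r) (h (r) (r)) (r))) (r)) (t (f (k)) (f (f (k))) (f (k))))  →  (h (g (t (f (k)) (f (k)) (f (k))) (g (t (k) (k) (k)) (t (k) (k) (k)) (g (r) (r) (r))) (r)) (t (f (k)) (f (f (k))) (f (k))))

normal form = (h (g (t (f (k)) (f (k)) (f (k))) (g (t (k) (k) (k)) (t (k) (k) (k)) (g (r) (r) (r))) (r)) (t (f (k)) (f (f (k))) (f (k))))


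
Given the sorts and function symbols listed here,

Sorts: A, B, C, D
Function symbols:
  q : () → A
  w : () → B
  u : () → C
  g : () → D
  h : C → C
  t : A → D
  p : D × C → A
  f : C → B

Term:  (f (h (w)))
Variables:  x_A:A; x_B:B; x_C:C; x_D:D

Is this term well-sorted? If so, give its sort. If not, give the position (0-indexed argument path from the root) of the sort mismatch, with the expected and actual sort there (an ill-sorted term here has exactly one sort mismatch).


    (w) : B
  (h (w)) : ✗ arg 0 at [0, 0] has sort B, expected C

ill-sorted at position [0, 0]: expected C, got B


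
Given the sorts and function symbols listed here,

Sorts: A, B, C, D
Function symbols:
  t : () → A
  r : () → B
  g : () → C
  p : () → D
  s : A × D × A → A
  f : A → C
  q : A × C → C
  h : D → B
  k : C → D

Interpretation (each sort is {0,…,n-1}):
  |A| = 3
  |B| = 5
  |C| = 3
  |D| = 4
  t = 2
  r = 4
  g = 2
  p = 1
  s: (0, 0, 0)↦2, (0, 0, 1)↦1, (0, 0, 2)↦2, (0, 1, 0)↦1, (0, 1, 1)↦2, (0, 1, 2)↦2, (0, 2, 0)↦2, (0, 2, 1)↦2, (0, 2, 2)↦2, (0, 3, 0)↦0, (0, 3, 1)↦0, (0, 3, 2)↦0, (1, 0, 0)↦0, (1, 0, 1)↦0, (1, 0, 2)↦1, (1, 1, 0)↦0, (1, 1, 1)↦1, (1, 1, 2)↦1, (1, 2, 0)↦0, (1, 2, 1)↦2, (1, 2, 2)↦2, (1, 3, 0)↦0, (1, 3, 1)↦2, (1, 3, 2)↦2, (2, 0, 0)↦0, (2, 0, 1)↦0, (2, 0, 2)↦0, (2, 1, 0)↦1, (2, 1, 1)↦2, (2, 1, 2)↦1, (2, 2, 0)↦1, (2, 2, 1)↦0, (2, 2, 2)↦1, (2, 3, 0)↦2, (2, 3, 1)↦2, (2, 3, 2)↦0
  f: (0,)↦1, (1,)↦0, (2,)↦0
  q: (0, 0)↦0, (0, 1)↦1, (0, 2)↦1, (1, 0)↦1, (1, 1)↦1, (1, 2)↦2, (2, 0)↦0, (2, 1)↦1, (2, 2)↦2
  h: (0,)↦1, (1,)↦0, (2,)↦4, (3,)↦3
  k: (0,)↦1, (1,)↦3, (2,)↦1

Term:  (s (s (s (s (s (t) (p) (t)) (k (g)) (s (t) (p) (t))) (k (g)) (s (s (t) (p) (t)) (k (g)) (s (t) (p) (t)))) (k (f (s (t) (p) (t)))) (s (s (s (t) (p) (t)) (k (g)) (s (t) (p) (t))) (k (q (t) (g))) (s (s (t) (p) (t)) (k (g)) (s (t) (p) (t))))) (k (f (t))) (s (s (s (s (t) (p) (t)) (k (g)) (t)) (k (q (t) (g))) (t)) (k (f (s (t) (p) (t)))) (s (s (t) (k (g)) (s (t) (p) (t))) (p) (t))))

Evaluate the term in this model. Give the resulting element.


  t = 2
  p = 1
  t = 2
  (s (t) (p) (t)) = s(2, 1, 2) = 1
  g = 2
  (k (g)) = k(2,) = 1
  t = 2
  p = 1
  t = 2
  (s (t) (p) (t)) = s(2, 1, 2) = 1
  (s (s (t) (p) (t)) (k (g)) (s (t) (p) (t))) = s(1, 1, 1) = 1
  g = 2
  (k (g)) = k(2,) = 1
  t = 2
  p = 1
  t = 2
  (s (t) (p) (t)) = s(2, 1, 2) = 1
  g = 2
  (k (g)) = k(2,) = 1
  t = 2
  p = 1
  t = 2
  (s (t) (p) (t)) = s(2, 1, 2) = 1
  (s (s (t) (p) (t)) (k (g)) (s (t) (p) (t))) = s(1, 1, 1) = 1
  (s (s (s (t) (p) (t)) (k (g)) (s (t) (p) (t))) (k (g)) (s (s (t) (p) (t)) (k (g)) (s (t) (p) (t)))) = s(1, 1, 1) = 1
  t = 2
  p = 1
  t = 2
  (s (t) (p) (t)) = s(2, 1, 2) = 1
  (f (s (t) (p) (t))) = f(1,) = 0
  (k (f (s (t) (p) (t)))) = k(0,) = 1
  t = 2
  p = 1
  t = 2
  (s (t) (p) (t)) = s(2, 1, 2) = 1
  g = 2
  (k (g)) = k(2,) = 1
  t = 2
  p = 1
  t = 2
  (s (t) (p) (t)) = s(2, 1, 2) = 1
  (s (s (t) (p) (t)) (k (g)) (s (t) (p) (t))) = s(1, 1, 1) = 1
  t = 2
  g = 2
  (q (t) (g)) = q(2, 2) = 2
  (k (q (t) (g))) = k(2,) = 1
  t = 2
  p = 1
  t = 2
  (s (t) (p) (t)) = s(2, 1, 2) = 1
  g = 2
  (k (g)) = k(2,) = 1
  t = 2
  p = 1
  t = 2
  (s (t) (p) (t)) = s(2, 1, 2) = 1
  (s (s (t) (p) (t)) (k (g)) (s (t) (p) (t))) = s(1, 1, 1) = 1
  (s (s (s (t) (p) (t)) (k (g)) (s (t) (p) (t))) (k (q (t) (g))) (s (s (t) (p) (t)) (k (g)) (s (t) (p) (t)))) = s(1, 1, 1) = 1
  (s (s (s (s (t) (p) (t)) (k (g)) (s (t) (p) (t))) (k (g)) (s (s (t) (p) (t)) (k (g)) (s (t) (p) (t)))) (k (f (s (t) (p) (t)))) (s (s (s (t) (p) (t)) (k (g)) (s (t) (p) (t))) (k (q (t) (g))) (s (s (t) (p) (t)) (k (g)) (s (t) (p) (t))))) = s(1, 1, 1) = 1
  t = 2
  (f (t)) = f(2,) = 0
  (k (f (t))) = k(0,) = 1
  t = 2
  p = 1
  t = 2
  (s (t) (p) (t)) = s(2, 1, 2) = 1
  g = 2
  (k (g)) = k(2,) = 1
  t = 2
  (s (s (t) (p) (t)) (k (g)) (t)) = s(1, 1, 2) = 1
  t = 2
  g = 2
  (q (t) (g)) = q(2, 2) = 2
  (k (q (t) (g))) = k(2,) = 1
  t = 2
  (s (s (s (t) (p) (t)) (k (g)) (t)) (k (q (t) (g))) (t)) = s(1, 1, 2) = 1
  t = 2
  p = 1
  t = 2
  (s (t) (p) (t)) = s(2, 1, 2) = 1
  (f (s (t) (p) (t))) = f(1,) = 0
  (k (f (s (t) (p) (t)))) = k(0,) = 1
  t = 2
  g = 2
  (k (g)) = k(2,) = 1
  t = 2
  p = 1
  t = 2
  (s (t) (p) (t)) = s(2, 1, 2) = 1
  (s (t) (k (g)) (s (t) (p) (t))) = s(2, 1, 1) = 2
  p = 1
  t = 2
  (s (s (t) (k (g)) (s (t) (p) (t))) (p) (t)) = s(2, 1, 2) = 1
  (s (s (s (s (t) (p) (t)) (k (g)) (t)) (k (q (t) (g))) (t)) (k (f (s (t) (p) (t)))) (s (s (t) (k (g)) (s (t) (p) (t))) (p) (t))) = s(1, 1, 1) = 1
  (s (s (s (s (s (t) (p) (t)) (k (g)) (s (t) (p) (t))) (k (g)) (s (s (t) (p) (t)) (k (g)) (s (t) (p) (t)))) (k (f (s (t) (p) (t)))) (s (s (s (t) (p) (t)) (k (g)) (s (t) (p) (t))) (k (q (t) (g))) (s (s (t) (p) (t)) (k (g)) (s (t) (p) (t))))) (k (f (t))) (s (s (s (s (t) (p) (t)) (k (g)) (t)) (k (q (t) (g))) (t)) (k (f (s (t) (p) (t)))) (s (s (t) (k (g)) (s (t) (p) (t))) (p) (t)))) = s(1, 1, 1) = 1

value = 1


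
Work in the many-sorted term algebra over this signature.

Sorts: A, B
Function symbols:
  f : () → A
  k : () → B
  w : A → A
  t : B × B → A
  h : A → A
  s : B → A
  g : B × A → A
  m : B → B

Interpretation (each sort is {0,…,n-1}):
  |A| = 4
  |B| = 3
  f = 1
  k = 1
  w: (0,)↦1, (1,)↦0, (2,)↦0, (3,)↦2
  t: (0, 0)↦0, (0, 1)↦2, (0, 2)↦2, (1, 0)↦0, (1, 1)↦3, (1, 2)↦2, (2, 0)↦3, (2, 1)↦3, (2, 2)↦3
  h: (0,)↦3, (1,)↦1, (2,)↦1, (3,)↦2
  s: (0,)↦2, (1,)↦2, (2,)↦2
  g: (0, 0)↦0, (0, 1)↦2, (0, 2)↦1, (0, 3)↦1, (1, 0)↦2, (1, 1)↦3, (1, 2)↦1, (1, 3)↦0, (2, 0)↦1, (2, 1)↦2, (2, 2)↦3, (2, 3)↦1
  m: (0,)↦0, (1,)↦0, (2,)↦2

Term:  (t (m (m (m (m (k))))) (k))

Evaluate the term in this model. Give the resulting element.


  k = 1
  (m (k)) = m(1,) = 0
  (m (m (k))) = m(0,) = 0
  (m (m (m (k)))) = m(0,) = 0
  (m (m (m (m (k))))) = m(0,) = 0
  k = 1
  (t (m (m (m (m (k))))) (k)) = t(0, 1) = 2

value = 2


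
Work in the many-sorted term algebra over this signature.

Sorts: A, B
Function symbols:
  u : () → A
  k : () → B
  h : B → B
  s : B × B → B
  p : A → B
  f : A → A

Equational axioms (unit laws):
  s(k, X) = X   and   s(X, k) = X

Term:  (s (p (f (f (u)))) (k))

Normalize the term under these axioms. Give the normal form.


1. (s (p (f (f (u)))) (k))  →  (p (f (f (u))))

normal form = (p (f (f (u))))


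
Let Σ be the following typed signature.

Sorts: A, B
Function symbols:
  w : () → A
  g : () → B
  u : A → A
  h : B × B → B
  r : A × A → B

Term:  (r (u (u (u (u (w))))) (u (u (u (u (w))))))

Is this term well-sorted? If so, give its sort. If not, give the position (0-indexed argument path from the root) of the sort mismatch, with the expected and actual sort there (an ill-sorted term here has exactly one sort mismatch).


          (w) : A
        (u (w)) : A
      (u (u (w))) : A
    (u (u (u (w)))) : A
  (u (u (u (u (w))))) : A
          (w) : A
        (u (w)) : A
      (u (u (w))) : A
    (u (u (u (w)))) : A
  (u (u (u (u (w))))) : A
(r (u (u (u (u (w))))) (u (u (u (u (w)))))) : B

well-sorted; sort = B


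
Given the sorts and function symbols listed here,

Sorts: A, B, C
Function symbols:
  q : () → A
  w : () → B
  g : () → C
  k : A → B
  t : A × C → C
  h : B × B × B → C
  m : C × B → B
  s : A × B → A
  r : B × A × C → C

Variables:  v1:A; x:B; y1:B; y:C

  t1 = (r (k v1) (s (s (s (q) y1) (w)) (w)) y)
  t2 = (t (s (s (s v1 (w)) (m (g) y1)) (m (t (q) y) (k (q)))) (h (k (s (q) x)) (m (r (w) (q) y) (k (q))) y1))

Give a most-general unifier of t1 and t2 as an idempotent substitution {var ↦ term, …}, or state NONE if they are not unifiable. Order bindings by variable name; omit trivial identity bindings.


NONE (not unifiable)

head clash or occurs-check failure — not unifiable


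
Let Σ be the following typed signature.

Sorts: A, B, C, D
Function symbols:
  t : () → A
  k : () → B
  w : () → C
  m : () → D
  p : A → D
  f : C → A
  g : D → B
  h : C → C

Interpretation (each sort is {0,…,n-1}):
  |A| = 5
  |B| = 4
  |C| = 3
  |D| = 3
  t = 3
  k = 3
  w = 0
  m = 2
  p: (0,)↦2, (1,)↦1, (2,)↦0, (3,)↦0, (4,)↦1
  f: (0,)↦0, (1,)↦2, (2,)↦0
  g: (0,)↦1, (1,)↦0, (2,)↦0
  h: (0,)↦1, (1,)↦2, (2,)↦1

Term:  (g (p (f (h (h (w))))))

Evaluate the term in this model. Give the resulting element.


  w = 0
  (h (w)) = h(0,) = 1
  (h (h (w))) = h(1,) = 2
  (f (h (h (w)))) = f(2,) = 0
  (p (f (h (h (w))))) = p(0,) = 2
  (g (p (f (h (h (w)))))) = g(2,) = 0

value = 0


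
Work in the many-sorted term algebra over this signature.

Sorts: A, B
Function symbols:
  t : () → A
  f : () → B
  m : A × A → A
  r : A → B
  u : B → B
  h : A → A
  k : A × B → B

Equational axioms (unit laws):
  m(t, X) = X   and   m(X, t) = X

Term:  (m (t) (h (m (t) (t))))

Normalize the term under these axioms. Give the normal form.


1. (m (t) (h (m (t) (t))))  →  (h (m (t) (t)))
2. (h (m (t) (t)))  →  (h (t))

normal form = (h (t))


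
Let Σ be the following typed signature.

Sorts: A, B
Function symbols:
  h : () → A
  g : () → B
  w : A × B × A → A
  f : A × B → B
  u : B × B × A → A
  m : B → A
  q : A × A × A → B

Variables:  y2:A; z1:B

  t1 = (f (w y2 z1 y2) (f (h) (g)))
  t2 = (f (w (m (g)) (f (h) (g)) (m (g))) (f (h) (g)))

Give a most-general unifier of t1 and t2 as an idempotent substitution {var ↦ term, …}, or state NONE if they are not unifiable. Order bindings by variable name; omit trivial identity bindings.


{y2 ↦ (m (g)), z1 ↦ (f (h) (g))}


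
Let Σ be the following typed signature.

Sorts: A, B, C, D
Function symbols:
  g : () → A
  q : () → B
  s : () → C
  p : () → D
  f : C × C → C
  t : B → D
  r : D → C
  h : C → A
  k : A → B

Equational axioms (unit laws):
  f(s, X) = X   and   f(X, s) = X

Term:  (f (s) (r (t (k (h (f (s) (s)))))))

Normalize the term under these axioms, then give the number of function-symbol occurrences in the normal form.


1. (f (s) (r (t (k (h (f (s) (s)))))))  →  (r (t (k (h (f (s) (s))))))
2. (r (t (k (h (f (s) (s))))))  →  (r (t (k (h (s)))))
normal form: (r (t (k (h (s)))))

size = 5


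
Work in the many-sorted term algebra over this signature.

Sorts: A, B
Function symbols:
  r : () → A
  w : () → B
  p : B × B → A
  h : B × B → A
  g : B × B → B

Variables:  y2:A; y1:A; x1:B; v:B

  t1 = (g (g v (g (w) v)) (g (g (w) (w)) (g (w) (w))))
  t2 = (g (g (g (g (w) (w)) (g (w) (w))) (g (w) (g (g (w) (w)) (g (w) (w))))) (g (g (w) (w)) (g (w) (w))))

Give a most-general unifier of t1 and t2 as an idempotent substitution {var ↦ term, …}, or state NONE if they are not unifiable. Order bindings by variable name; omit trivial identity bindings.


{v ↦ (g (g (w) (w)) (g (w) (w)))}


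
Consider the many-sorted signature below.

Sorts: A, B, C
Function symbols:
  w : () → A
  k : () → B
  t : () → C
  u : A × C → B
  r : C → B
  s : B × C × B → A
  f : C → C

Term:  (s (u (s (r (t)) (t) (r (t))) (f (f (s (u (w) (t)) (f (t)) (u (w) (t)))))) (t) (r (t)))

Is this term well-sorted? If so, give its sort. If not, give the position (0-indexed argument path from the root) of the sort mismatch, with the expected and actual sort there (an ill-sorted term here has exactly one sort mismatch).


        (t) : C
      (r (t)) : B
      (t) : C
        (t) : C
      (r (t)) : B
    (s (r (t)) (t) (r (t))) : A
            (w) : A
            (t) : C
          (u (w) (t)) : B
            (t) : C
          (f (t)) : C
            (w) : A
            (t) : C
          (u (w) (t)) : B
        (s (u (w) (t)) (f (t)) (u (w) (t))) : A
      (f (s (u (w) (t)) (f (t)) (u (w) (t)))) : ✗ arg 0 at [0, 1, 0, 0] has sort A, expected C
  (t) : C
    (t) : C
  (r (t)) : B

ill-sorted at position [0, 1, 0, 0]: expected C, got A


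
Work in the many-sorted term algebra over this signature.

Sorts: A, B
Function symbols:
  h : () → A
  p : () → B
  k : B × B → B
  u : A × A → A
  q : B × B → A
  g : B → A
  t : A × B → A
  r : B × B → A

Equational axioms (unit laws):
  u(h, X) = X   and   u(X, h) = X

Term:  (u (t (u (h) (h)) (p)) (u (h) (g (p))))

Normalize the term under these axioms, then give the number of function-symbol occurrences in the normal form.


1. (u (t (u (h) (h)) (p)) (u (h) (g (p))))  →  (u (t (h) (p)) (u (h) (g (p))))
2. (u (t (h) (p)) (u (h) (g (p))))  →  (u (t (h) (p)) (g (p)))
normal form: (u (t (h) (p)) (g (p)))

size = 6


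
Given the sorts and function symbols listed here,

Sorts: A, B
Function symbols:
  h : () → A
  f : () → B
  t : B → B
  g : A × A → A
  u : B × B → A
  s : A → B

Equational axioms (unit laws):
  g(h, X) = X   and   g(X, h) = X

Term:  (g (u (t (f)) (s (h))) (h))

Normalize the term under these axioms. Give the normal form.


normal form = (u (t (f)) (s (h)))

1. (g (u (t (f)) (s (h))) (h))  →  (u (t (f)) (s (h)))


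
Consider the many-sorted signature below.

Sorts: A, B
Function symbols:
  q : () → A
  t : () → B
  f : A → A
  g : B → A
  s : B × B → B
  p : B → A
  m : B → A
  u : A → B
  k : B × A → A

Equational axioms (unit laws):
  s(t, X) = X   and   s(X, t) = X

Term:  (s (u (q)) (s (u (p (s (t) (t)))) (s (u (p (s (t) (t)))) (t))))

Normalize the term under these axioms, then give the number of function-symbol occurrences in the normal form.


size = 10

1. (s (u (q)) (s (u (p (s (t) (t)))) (s (u (p (s (t) (t)))) (t))))  →  (s (u (q)) (s (u (p (t))) (s (u (p (s (t) (t)))) (t))))
2. (s (u (q)) (s (u (p (t))) (s (u (p (s (t) (t)))) (t))))  →  (s (u (q)) (s (u (p (t))) (u (p (s (t) (t))))))
3. (s (u (q)) (s (u (p (t))) (u (p (s (t) (t))))))  →  (s (u (q)) (s (u (p (t))) (u (p (t)))))
normal form: (s (u (q)) (s (u (p (t))) (u (p (t)))))


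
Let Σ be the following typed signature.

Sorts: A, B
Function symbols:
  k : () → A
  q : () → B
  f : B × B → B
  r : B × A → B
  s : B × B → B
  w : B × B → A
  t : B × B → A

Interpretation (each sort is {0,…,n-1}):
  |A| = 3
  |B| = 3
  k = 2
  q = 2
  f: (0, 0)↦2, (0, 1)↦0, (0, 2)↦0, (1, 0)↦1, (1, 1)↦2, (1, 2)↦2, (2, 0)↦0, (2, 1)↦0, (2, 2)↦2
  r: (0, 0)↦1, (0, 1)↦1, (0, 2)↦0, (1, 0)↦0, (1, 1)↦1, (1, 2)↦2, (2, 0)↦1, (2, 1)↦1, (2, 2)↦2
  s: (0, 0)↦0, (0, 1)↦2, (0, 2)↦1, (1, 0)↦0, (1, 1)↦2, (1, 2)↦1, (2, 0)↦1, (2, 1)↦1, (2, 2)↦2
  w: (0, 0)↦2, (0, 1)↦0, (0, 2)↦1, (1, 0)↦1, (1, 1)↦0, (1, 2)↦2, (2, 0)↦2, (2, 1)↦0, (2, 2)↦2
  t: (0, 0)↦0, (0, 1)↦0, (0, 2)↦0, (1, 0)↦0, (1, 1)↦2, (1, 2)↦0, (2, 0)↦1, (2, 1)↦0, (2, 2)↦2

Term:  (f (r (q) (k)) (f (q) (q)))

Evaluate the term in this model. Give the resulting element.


  q = 2
  k = 2
  (r (q) (k)) = r(2, 2) = 2
  q = 2
  q = 2
  (f (q) (q)) = f(2, 2) = 2
  (f (r (q) (k)) (f (q) (q))) = f(2, 2) = 2

value = 2


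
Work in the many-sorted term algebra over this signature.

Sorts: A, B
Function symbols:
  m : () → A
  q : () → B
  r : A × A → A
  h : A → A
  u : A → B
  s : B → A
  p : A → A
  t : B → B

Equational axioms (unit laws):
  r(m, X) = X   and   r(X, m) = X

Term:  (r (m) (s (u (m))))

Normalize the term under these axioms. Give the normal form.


1. (r (m) (s (u (m))))  →  (s (u (m)))

normal form = (s (u (m)))


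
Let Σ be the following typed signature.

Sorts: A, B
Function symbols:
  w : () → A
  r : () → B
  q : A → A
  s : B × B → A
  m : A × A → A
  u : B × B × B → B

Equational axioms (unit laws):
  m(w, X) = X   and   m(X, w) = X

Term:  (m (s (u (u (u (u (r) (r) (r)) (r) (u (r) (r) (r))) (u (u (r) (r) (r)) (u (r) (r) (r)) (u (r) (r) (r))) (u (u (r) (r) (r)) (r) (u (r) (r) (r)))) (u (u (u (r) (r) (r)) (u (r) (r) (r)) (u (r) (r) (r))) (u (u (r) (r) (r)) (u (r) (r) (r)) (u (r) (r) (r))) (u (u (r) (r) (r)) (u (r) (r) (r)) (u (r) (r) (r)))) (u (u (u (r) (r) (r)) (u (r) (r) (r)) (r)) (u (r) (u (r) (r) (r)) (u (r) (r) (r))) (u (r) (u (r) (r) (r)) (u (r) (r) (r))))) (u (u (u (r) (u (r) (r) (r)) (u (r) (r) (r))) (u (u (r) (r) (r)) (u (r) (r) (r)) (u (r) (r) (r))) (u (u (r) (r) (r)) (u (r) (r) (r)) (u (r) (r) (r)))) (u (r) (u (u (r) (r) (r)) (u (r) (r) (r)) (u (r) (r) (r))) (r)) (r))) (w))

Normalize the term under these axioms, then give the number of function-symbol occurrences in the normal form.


1. (m (s (u (u (u (u (r) (r) (r)) (r) (u (r) (r) (r))) (u (u (r) (r) (r)) (u (r) (r) (r)) (u (r) (r) (r))) (u (u (r) (r) (r)) (r) (u (r) (r) (r)))) (u (u (u (r) (r) (r)) (u (r) (r) (r)) (u (r) (r) (r))) (u (u (r) (r) (r)) (u (r) (r) (r)) (u (r) (r) (r))) (u (u (r) (r) (r)) (u (r) (r) (r)) (u (r) (r) (r)))) (u (u (u (r) (r) (r)) (u (r) (r) (r)) (r)) (u (r) (u (r) (r) (r)) (u (r) (r) (r))) (u (r) (u (r) (r) (r)) (u (r) (r) (r))))) (u (u (u (r) (u (r) (r) (r)) (u (r) (r) (r))) (u (u (r) (r) (r)) (u (r) (r) (r)) (u (r) (r) (r))) (u (u (r) (r) (r)) (u (r) (r) (r)) (u (r) (r) (r)))) (u (r) (u (u (r) (r) (r)) (u (r) (r) (r)) (u (r) (r) (r))) (r)) (r))) (w))  →  (s (u (u (u (u (r) (r) (r)) (r) (u (r) (r) (r))) (u (u (r) (r) (r)) (u (r) (r) (r)) (u (r) (r) (r))) (u (u (r) (r) (r)) (r) (u (r) (r) (r)))) (u (u (u (r) (r) (r)) (u (r) (r) (r)) (u (r) (r) (r))) (u (u (r) (r) (r)) (u (r) (r) (r)) (u (r) (r) (r))) (u (u (r) (r) (r)) (u (r) (r) (r)) (u (r) (r) (r)))) (u (u (u (r) (r) (r)) (u (r) (r) (r)) (r)) (u (r) (u (r) (r) (r)) (u (r) (r) (r))) (u (r) (u (r) (r) (r)) (u (r) (r) (r))))) (u (u (u (r) (u (r) (r) (r)) (u (r) (r) (r))) (u (u (r) (r) (r)) (u (r) (r) (r)) (u (r) (r) (r))) (u (u (r) (r) (r)) (u (r) (r) (r)) (u (r) (r) (r)))) (u (r) (u (u (r) (r) (r)) (u (r) (r) (r)) (u (r) (r) (r))) (r)) (r)))
normal form: (s (u (u (u (u (r) (r) (r)) (r) (u (r) (r) (r))) (u (u (r) (r) (r)) (u (r) (r) (r)) (u (r) (r) (r))) (u (u (r) (r) (r)) (r) (u (r) (r) (r)))) (u (u (u (r) (r) (r)) (u (r) (r) (r)) (u (r) (r) (r))) (u (u (r) (r) (r)) (u (r) (r) (r)) (u (r) (r) (r))) (u (u (r) (r) (r)) (u (r) (r) (r)) (u (r) (r) (r)))) (u (u (u (r) (r) (r)) (u (r) (r) (r)) (r)) (u (r) (u (r) (r) (r)) (u (r) (r) (r))) (u (r) (u (r) (r) (r)) (u (r) (r) (r))))) (u (u (u (r) (u (r) (r) (r)) (u (r) (r) (r))) (u (u (r) (r) (r)) (u (r) (r) (r)) (u (r) (r) (r))) (u (u (r) (r) (r)) (u (r) (r) (r)) (u (r) (r) (r)))) (u (r) (u (u (r) (r) (r)) (u (r) (r) (r)) (u (r) (r) (r))) (r)) (r)))

size = 162
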